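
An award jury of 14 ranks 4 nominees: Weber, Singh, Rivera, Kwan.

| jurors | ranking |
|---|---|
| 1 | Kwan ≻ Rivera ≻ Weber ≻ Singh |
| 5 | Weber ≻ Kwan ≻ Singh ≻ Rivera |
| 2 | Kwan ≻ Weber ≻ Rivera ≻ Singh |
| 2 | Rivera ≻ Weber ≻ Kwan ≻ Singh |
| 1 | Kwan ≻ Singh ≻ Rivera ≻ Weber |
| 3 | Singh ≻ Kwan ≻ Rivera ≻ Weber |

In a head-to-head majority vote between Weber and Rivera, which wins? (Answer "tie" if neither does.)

tie

Ballots ranking Weber above Rivera: 5 + 2 = 7.
Ballots ranking Rivera above Weber: 14 − 7 = 7.
7–7: the pair ties.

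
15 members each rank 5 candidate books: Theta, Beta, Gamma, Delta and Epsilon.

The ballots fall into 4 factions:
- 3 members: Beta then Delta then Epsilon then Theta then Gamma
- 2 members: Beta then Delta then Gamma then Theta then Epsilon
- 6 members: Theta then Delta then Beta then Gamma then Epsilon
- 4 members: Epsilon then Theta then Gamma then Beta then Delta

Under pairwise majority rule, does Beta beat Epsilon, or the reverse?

Ballots ranking Beta above Epsilon: 3 + 2 + 6 = 11.
Ballots ranking Epsilon above Beta: 15 − 11 = 4.
Beta wins the head-to-head 11–4.

Beta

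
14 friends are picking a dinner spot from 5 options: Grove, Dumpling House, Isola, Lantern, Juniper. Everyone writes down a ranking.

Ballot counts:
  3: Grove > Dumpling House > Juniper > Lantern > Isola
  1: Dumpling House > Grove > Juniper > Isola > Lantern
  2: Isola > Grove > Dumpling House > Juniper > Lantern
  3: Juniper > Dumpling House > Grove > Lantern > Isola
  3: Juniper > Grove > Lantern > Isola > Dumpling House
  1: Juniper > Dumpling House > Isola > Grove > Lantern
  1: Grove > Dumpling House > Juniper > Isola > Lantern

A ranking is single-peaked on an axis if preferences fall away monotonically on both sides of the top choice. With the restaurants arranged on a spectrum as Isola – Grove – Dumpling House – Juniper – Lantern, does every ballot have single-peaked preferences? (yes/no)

no

Axis positions: Isola=1, Grove=2, Dumpling House=3, Juniper=4, Lantern=5.
Group 1 (peak Grove at position 2): ranking walks positions 2-3-4-5-1, expanding outward from the peak — single-peaked.
Group 2 (peak Dumpling House at position 3): ranking walks positions 3-2-4-1-5, expanding outward from the peak — single-peaked.
Group 3 (peak Isola at position 1): ranking walks positions 1-2-3-4-5, expanding outward from the peak — single-peaked.
Group 4 (peak Juniper at position 4): ranking walks positions 4-3-2-5-1, expanding outward from the peak — single-peaked.
Group 5: ranking walks positions 4-2-5-1-3; Grove is ranked above Dumpling House even though Dumpling House lies between Grove and the peak Juniper on the axis — preferences dip and rise again. Not single-peaked.
Group 6: ranking walks positions 4-3-1-2-5; Isola is ranked above Grove even though Grove lies between Isola and the peak Juniper on the axis — preferences dip and rise again. Not single-peaked.
Group 7 (peak Grove at position 2): ranking walks positions 2-3-4-1-5, expanding outward from the peak — single-peaked.
Group 5 violates single-peakedness, so the profile is not single-peaked on this axis.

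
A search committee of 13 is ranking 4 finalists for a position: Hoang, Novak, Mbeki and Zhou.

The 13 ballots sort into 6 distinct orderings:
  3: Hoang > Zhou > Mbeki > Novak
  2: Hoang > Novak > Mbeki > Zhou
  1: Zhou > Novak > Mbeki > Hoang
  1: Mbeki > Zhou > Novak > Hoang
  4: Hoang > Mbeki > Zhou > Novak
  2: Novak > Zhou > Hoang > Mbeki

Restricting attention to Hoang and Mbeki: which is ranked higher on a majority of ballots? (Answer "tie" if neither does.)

Ballots ranking Hoang above Mbeki: 3 + 2 + 4 + 2 = 11.
Ballots ranking Mbeki above Hoang: 13 − 11 = 2.
Hoang wins the head-to-head 11–2.

Hoang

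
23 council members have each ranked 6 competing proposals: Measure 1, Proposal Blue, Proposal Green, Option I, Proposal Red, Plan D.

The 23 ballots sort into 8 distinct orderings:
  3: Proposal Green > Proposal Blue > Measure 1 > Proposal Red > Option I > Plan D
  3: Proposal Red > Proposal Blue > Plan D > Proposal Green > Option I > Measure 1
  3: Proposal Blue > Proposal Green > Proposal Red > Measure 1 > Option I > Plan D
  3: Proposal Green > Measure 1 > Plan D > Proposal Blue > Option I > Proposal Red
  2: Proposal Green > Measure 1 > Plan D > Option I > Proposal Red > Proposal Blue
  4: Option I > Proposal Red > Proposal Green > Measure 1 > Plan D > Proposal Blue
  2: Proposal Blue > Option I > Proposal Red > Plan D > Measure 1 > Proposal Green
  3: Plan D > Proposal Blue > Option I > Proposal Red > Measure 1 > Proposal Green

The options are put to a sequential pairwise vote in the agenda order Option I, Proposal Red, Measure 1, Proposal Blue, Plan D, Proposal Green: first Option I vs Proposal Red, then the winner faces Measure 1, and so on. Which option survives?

Proposal Green

Round 1: Option I vs Proposal Red — 14–9, Option I advances.
Round 2: Option I vs Measure 1 — 12–11, Option I advances.
Round 3: Option I vs Proposal Blue — 6–17, Proposal Blue advances.
Round 4: Proposal Blue vs Plan D — 11–12, Plan D advances.
Round 5: Plan D vs Proposal Green — 8–15, Proposal Green advances.
Proposal Green survives the agenda.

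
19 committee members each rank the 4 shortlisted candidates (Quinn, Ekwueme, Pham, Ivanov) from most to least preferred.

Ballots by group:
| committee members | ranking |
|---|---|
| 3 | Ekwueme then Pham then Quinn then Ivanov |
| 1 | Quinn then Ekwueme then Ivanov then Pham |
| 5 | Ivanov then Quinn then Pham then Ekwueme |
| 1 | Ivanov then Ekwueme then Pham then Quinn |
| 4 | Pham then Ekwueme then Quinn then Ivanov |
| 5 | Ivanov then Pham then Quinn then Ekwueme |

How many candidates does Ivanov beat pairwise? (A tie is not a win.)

3

Ivanov against each rival (19 committee members):
Ivanov–Quinn: Ivanov 11–8.
Ivanov vs Ekwueme: 11 to 8, Ivanov.
Ivanov vs Pham: Ivanov is ranked higher on 1+5+1+5 = 12 ballots, Pham on 7. Ivanov wins 12–7.
Ivanov beats Quinn, Ekwueme, Pham — 3 pairwise wins.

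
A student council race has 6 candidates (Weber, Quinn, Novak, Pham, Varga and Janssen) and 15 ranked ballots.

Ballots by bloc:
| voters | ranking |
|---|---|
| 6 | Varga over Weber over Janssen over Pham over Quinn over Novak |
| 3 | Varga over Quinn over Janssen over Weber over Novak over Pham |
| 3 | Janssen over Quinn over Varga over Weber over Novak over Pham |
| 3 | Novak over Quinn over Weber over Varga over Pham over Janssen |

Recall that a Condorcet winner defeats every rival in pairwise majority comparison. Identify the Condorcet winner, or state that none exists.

Head-to-head results (15 voters):
Weber vs Quinn: 6 for Weber, 9 for Quinn — Quinn by 9–6.
Weber vs Novak: Weber, 12–3.
Weber vs Pham: 15 to 0, Weber.
Weber vs Varga: 3 to 12, Varga.
Weber vs Janssen: Weber wins 9–6.
Quinn vs Novak: Quinn, 12–3.
Quinn vs Pham: Quinn preferred on 3+3+3 = 9 ballots; Quinn wins 9–6.
Quinn vs Varga: Varga, 9–6.
Quinn vs Janssen: Janssen, 9–6.
Novak vs Pham: Novak is ranked higher on 3+3+3 = 9 ballots, Pham on 6. Novak wins 9–6.
Novak vs Varga: Novak is ranked higher on 3 ballots, Varga on 12. Varga wins 12–3.
Novak vs Janssen: Novak is ranked higher on 3 ballots, Janssen on 12. Janssen wins 12–3.
Pham vs Varga: Varga, 15–0.
Pham vs Janssen: Pham is ranked higher on 3 ballots, Janssen on 12. Janssen wins 12–3.
Varga–Janssen: Varga 12–3.
Varga defeats every rival head-to-head and is the Condorcet winner.

Varga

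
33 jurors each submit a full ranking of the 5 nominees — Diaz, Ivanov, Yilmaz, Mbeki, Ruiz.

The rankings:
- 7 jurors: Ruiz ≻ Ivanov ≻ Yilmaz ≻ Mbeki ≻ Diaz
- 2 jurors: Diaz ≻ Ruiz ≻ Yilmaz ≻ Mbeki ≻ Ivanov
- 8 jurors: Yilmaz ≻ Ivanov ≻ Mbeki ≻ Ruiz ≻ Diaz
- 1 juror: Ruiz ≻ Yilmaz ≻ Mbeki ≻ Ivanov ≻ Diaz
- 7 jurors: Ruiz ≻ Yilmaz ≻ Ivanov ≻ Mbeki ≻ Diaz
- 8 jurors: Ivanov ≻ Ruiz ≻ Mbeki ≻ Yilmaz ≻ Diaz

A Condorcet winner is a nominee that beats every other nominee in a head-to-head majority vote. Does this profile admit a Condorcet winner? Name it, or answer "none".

Ruiz

Head-to-head results (33 jurors):
Diaz–Ivanov: Ivanov 31–2.
Diaz vs Yilmaz: Diaz preferred on 2 ballots; Yilmaz wins 31–2.
Diaz vs Mbeki: Mbeki, 31–2.
Diaz vs Ruiz: 2 for Diaz, 31 for Ruiz — Ruiz by 31–2.
Ivanov vs Yilmaz: Ivanov is ranked higher on 7+8 = 15 ballots, Yilmaz on 18. Yilmaz wins 18–15.
Ivanov–Mbeki: Ivanov 30–3.
Ivanov vs Ruiz: Ruiz wins 17–16.
Yilmaz vs Mbeki: Yilmaz preferred on 7+2+8+1+7 = 25 ballots; Yilmaz wins 25–8.
Yilmaz vs Ruiz: Ruiz, 25–8.
Mbeki vs Ruiz: Ruiz wins 25–8.
Ruiz wins every pairwise contest, so Ruiz is the Condorcet winner.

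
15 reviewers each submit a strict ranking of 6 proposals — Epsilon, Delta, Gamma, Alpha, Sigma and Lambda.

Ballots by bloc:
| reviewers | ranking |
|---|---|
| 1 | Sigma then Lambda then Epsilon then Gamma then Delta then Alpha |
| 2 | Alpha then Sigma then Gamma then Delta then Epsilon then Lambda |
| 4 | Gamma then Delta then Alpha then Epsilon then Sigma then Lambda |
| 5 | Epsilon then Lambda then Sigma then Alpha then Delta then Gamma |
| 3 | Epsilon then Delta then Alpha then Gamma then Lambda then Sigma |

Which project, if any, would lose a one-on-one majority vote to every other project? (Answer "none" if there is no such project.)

none

Pairwise majorities:
Epsilon vs Delta: 1+5+3 = 9 for Epsilon, 6 for Delta — Epsilon by 9–6.
Epsilon vs Gamma: Epsilon wins 9–6.
Epsilon–Alpha: Epsilon 9–6.
Epsilon–Sigma: Epsilon 12–3.
Epsilon vs Lambda: Epsilon preferred on 2+4+5+3 = 14 ballots; Epsilon wins 14–1.
Delta vs Gamma: Delta wins 8–7.
Delta vs Alpha: 8 to 7, Delta.
Delta vs Sigma: 7 to 8, Sigma.
Delta–Lambda: Delta 9–6.
Gamma vs Alpha: 1+4 = 5 for Gamma, 10 for Alpha — Alpha by 10–5.
Gamma vs Sigma: Sigma wins 8–7.
Gamma vs Lambda: Gamma, 9–6.
Alpha vs Sigma: Alpha preferred on 2+4+3 = 9 ballots; Alpha wins 9–6.
Alpha vs Lambda: 9 to 6, Alpha.
Sigma vs Lambda: Lambda wins 8–7.
No project is winless: Epsilon beats Delta; Delta beats Gamma; Gamma beats Lambda; Alpha beats Gamma; Sigma beats Delta; Lambda beats Sigma. There is no Condorcet loser.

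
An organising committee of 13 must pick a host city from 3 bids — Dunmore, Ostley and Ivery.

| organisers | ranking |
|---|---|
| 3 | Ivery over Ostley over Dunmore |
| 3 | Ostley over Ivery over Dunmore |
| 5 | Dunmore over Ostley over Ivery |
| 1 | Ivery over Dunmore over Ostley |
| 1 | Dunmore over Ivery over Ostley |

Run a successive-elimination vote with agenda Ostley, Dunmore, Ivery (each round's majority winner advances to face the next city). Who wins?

Round 1: Ostley vs Dunmore — 6–7, Dunmore advances.
Round 2: Dunmore vs Ivery — 6–7, Ivery advances.
Ivery survives the agenda.

Ivery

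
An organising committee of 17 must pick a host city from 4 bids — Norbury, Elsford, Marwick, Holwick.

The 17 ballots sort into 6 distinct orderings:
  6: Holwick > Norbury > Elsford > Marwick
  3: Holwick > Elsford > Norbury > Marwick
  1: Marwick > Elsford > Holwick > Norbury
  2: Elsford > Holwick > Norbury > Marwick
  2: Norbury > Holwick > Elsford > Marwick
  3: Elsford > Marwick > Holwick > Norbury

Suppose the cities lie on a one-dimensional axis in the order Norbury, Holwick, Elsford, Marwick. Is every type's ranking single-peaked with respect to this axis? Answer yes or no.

Axis positions: Norbury=1, Holwick=2, Elsford=3, Marwick=4.
Type 1 (peak Holwick at position 2): ranking walks positions 2-1-3-4, expanding outward from the peak — single-peaked.
Type 2 (peak Holwick at position 2): ranking walks positions 2-3-1-4, expanding outward from the peak — single-peaked.
Type 3 (peak Marwick at position 4): ranking walks positions 4-3-2-1, expanding outward from the peak — single-peaked.
Type 4 (peak Elsford at position 3): ranking walks positions 3-2-1-4, expanding outward from the peak — single-peaked.
Type 5 (peak Norbury at position 1): ranking walks positions 1-2-3-4, expanding outward from the peak — single-peaked.
Type 6 (peak Elsford at position 3): ranking walks positions 3-4-2-1, expanding outward from the peak — single-peaked.
Every ranking is single-peaked on this axis.

yes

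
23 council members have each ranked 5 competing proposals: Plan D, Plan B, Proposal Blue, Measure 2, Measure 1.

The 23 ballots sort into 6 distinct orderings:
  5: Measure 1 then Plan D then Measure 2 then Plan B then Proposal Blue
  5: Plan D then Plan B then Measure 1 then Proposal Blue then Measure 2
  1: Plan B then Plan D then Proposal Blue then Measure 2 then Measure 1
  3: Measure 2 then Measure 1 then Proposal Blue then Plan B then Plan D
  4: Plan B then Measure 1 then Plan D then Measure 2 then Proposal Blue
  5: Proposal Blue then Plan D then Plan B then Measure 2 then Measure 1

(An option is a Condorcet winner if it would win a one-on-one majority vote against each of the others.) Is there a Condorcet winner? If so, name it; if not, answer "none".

none

Head-to-head results (23 council members):
Plan D–Plan B: Plan D 15–8.
Plan D–Proposal Blue: Plan D 15–8.
Plan D vs Measure 2: Plan D, 20–3.
Plan D vs Measure 1: Measure 1 wins 12–11.
Plan B vs Proposal Blue: Plan B, 15–8.
Plan B vs Measure 2: Plan B, 15–8.
Plan B–Measure 1: Plan B 15–8.
Proposal Blue–Measure 2: Measure 2 12–11.
Proposal Blue vs Measure 1: Measure 1, 17–6.
Measure 2–Measure 1: Measure 1 14–9.
No option is unbeaten: Plan D loses to Measure 1; Plan B loses to Plan D; Proposal Blue loses to Plan D; Measure 2 loses to Plan D; Measure 1 loses to Plan B. In particular Plan D beats Plan B beats Measure 1 beats Plan D is a majority cycle — no Condorcet winner exists.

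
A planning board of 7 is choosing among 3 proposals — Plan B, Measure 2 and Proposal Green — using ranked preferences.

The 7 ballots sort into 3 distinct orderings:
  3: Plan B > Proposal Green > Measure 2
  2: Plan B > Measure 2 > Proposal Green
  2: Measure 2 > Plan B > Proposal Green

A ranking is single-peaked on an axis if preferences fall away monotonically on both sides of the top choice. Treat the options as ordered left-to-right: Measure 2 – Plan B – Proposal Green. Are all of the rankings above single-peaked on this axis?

yes

Axis positions: Measure 2=1, Plan B=2, Proposal Green=3.
Bloc 1 (peak Plan B at position 2): ranking walks positions 2-3-1, expanding outward from the peak — single-peaked.
Bloc 2 (peak Plan B at position 2): ranking walks positions 2-1-3, expanding outward from the peak — single-peaked.
Bloc 3 (peak Measure 2 at position 1): ranking walks positions 1-2-3, expanding outward from the peak — single-peaked.
Every ranking is single-peaked on this axis.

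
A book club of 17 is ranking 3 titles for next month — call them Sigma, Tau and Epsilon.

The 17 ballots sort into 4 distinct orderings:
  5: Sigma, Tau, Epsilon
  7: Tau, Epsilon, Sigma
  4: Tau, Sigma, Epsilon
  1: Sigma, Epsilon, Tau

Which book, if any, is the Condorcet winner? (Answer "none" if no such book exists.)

Tau

Head-to-head results (17 members):
Sigma vs Tau: Tau, 11–6.
Sigma vs Epsilon: Sigma, 10–7.
Tau–Epsilon: Tau 16–1.
Tau defeats every rival head-to-head and is the Condorcet winner.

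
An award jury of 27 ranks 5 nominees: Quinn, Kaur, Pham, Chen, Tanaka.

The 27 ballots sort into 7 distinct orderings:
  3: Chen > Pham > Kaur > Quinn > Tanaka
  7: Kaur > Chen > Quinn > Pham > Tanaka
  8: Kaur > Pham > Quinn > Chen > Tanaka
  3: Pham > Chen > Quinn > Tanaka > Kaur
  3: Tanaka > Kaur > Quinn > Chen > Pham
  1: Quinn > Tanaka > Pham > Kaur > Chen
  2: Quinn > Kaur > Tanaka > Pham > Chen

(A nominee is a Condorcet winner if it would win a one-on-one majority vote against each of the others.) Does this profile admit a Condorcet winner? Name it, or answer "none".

Kaur

Head-to-head results (27 jurors):
Quinn vs Kaur: 3+1+2 = 6 for Quinn, 21 for Kaur — Kaur by 21–6.
Quinn vs Pham: Quinn preferred on 7+3+1+2 = 13 ballots; Pham wins 14–13.
Quinn vs Chen: Quinn preferred on 8+3+1+2 = 14 ballots; Quinn wins 14–13.
Quinn vs Tanaka: 3+7+8+3+1+2 = 24 for Quinn, 3 for Tanaka — Quinn by 24–3.
Kaur vs Pham: Kaur preferred on 7+8+3+2 = 20 ballots; Kaur wins 20–7.
Kaur vs Chen: 21 to 6, Kaur.
Kaur vs Tanaka: Kaur is ranked higher on 3+7+8+2 = 20 ballots, Tanaka on 7. Kaur wins 20–7.
Pham vs Chen: 8+3+1+2 = 14 for Pham, 13 for Chen — Pham by 14–13.
Pham vs Tanaka: 3+7+8+3 = 21 for Pham, 6 for Tanaka — Pham by 21–6.
Chen vs Tanaka: 21 to 6, Chen.
Kaur beats each of Quinn, Pham, Chen, Tanaka — Kaur is the Condorcet winner.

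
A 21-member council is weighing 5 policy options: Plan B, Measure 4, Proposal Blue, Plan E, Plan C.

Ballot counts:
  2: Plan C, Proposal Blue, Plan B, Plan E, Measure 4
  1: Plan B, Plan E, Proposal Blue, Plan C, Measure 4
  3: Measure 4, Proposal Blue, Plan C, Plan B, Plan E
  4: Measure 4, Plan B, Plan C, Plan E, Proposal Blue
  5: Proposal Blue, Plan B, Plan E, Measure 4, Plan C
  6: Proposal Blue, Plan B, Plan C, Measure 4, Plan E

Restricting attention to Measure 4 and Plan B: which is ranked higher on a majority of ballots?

Ballots ranking Measure 4 above Plan B: 3 + 4 = 7.
Ballots ranking Plan B above Measure 4: 21 − 7 = 14.
Plan B wins the head-to-head 14–7.

Plan B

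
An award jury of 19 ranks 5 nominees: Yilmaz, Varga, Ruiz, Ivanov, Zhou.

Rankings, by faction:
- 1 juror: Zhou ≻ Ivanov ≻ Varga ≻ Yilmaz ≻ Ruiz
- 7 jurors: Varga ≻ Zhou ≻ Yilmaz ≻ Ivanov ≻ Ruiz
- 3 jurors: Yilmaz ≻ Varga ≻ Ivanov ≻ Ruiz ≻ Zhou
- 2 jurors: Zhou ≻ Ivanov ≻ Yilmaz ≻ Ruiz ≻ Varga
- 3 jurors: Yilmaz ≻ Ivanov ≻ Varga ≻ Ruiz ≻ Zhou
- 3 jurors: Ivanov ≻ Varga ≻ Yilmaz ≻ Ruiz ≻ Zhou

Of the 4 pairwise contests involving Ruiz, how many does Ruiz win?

0

Ruiz against each rival (19 jurors):
Ruiz vs Yilmaz: Ruiz preferred on 0 ballots; Yilmaz wins 19–0.
Ruiz vs Varga: Ruiz preferred on 2 ballots; Varga wins 17–2.
Ruiz vs Ivanov: 0 to 19, Ivanov.
Ruiz vs Zhou: Ruiz preferred on 3+3+3 = 9 ballots; Zhou wins 10–9.
Ruiz beats no one; loses to Yilmaz, Varga, Ivanov, Zhou — 0 pairwise wins.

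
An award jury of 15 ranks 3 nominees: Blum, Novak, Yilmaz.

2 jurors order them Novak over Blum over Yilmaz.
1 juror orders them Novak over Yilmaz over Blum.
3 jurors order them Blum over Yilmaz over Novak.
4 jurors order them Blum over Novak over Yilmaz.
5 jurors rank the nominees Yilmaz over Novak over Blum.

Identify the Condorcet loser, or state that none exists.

none

Pairwise majorities:
Blum–Novak: Novak 8–7.
Blum vs Yilmaz: Blum, 9–6.
Novak vs Yilmaz: Yilmaz wins 8–7.
No nominee is winless: Blum beats Yilmaz; Novak beats Blum; Yilmaz beats Novak. There is no Condorcet loser.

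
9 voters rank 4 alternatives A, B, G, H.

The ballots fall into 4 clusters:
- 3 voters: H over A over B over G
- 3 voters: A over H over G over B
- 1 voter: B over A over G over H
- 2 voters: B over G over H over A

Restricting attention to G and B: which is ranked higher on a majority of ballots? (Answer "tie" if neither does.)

B

Ballots ranking G above B: 3.
Ballots ranking B above G: 9 − 3 = 6.
B wins the head-to-head 6–3.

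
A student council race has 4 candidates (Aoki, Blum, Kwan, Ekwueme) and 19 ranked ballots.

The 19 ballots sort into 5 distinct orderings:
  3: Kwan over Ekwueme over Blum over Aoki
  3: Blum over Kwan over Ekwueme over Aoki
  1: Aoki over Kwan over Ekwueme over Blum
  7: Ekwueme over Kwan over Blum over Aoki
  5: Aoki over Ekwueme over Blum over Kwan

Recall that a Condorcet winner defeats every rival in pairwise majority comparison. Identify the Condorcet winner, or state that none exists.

Head-to-head results (19 voters):
Aoki vs Blum: Aoki preferred on 1+5 = 6 ballots; Blum wins 13–6.
Aoki vs Kwan: Aoki preferred on 1+5 = 6 ballots; Kwan wins 13–6.
Aoki vs Ekwueme: Aoki is ranked higher on 1+5 = 6 ballots, Ekwueme on 13. Ekwueme wins 13–6.
Blum vs Kwan: Blum preferred on 3+5 = 8 ballots; Kwan wins 11–8.
Blum vs Ekwueme: 3 for Blum, 16 for Ekwueme — Ekwueme by 16–3.
Kwan vs Ekwueme: Kwan is ranked higher on 3+3+1 = 7 ballots, Ekwueme on 12. Ekwueme wins 12–7.
Ekwueme beats each of Aoki, Blum, Kwan — Ekwueme is the Condorcet winner.

Ekwueme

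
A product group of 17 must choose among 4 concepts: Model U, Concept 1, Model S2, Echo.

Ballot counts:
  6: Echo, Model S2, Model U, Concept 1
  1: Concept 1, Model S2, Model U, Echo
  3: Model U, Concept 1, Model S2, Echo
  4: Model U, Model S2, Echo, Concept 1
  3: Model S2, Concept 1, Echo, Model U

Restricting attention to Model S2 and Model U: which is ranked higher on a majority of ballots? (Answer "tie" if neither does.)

Ballots ranking Model S2 above Model U: 6 + 1 + 3 = 10.
Ballots ranking Model U above Model S2: 17 − 10 = 7.
Model S2 wins the head-to-head 10–7.

Model S2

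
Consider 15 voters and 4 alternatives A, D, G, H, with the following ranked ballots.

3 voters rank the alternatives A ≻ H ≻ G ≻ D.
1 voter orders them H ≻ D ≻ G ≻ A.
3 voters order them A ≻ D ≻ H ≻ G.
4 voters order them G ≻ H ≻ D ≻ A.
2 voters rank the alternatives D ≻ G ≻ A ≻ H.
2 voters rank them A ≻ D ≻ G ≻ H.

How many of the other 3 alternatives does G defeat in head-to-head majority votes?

1

G against each rival (15 voters):
G vs A: A, 8–7.
G vs D: 3+4 = 7 for G, 8 for D — D by 8–7.
G vs H: 8 to 7, G.
G beats H; loses to A, D — 1 pairwise win.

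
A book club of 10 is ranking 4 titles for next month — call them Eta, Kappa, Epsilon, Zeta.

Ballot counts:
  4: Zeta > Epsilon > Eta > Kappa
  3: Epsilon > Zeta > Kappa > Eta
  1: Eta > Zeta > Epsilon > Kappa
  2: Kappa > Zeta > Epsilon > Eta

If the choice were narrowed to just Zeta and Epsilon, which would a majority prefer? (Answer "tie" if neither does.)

Ballots ranking Zeta above Epsilon: 4 + 1 + 2 = 7.
Ballots ranking Epsilon above Zeta: 10 − 7 = 3.
Zeta wins the head-to-head 7–3.

Zeta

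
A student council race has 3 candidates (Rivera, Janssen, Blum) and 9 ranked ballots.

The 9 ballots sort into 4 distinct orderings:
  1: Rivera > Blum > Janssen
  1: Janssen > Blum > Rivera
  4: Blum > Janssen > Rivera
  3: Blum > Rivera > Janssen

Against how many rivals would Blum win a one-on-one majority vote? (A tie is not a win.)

2

Blum against each rival (9 voters):
Blum vs Rivera: Blum, 8–1.
Blum vs Janssen: Blum preferred on 1+4+3 = 8 ballots; Blum wins 8–1.
Blum beats Rivera, Janssen — 2 pairwise wins.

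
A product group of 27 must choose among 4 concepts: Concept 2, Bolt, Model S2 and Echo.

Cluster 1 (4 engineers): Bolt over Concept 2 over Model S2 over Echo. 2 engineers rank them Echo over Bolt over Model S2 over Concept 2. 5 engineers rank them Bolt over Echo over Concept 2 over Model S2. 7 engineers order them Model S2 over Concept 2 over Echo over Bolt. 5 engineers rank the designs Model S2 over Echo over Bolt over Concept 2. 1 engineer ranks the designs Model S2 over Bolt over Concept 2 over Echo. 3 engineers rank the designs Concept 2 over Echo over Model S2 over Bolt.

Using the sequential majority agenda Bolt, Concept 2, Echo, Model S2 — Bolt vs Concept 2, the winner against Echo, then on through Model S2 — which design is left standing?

Model S2

Round 1: Bolt vs Concept 2 — 17–10, Bolt advances.
Round 2: Bolt vs Echo — 10–17, Echo advances.
Round 3: Echo vs Model S2 — 10–17, Model S2 advances.
Model S2 survives the agenda.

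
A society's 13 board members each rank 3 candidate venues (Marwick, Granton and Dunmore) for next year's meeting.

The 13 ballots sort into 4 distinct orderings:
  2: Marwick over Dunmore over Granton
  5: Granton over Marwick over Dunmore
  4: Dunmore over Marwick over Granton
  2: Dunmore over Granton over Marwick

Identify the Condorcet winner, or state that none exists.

none

Head-to-head results (13 organisers):
Marwick vs Granton: Granton wins 7–6.
Marwick–Dunmore: Marwick 7–6.
Granton vs Dunmore: Dunmore, 8–5.
No city is unbeaten: Marwick loses to Granton; Granton loses to Dunmore; Dunmore loses to Marwick. In particular Marwick beats Dunmore beats Granton beats Marwick is a majority cycle — no Condorcet winner exists.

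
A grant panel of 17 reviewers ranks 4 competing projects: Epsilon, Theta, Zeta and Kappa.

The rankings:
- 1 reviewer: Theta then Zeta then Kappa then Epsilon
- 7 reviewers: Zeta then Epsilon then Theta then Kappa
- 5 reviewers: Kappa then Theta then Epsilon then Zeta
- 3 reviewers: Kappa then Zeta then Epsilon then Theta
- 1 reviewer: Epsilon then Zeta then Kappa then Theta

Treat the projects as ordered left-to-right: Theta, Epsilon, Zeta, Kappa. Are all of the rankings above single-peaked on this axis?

Axis positions: Theta=1, Epsilon=2, Zeta=3, Kappa=4.
Type 1: ranking walks positions 1-3-4-2; Zeta is ranked above Epsilon even though Epsilon lies between Zeta and the peak Theta on the axis — preferences dip and rise again. Not single-peaked.
Type 2 (peak Zeta at position 3): ranking walks positions 3-2-1-4, expanding outward from the peak — single-peaked.
Type 3: ranking walks positions 4-1-2-3; Theta is ranked above Zeta even though Zeta lies between Theta and the peak Kappa on the axis — preferences dip and rise again. Not single-peaked.
Type 4 (peak Kappa at position 4): ranking walks positions 4-3-2-1, expanding outward from the peak — single-peaked.
Type 5 (peak Epsilon at position 2): ranking walks positions 2-3-4-1, expanding outward from the peak — single-peaked.
Type 1 violates single-peakedness, so the profile is not single-peaked on this axis.

no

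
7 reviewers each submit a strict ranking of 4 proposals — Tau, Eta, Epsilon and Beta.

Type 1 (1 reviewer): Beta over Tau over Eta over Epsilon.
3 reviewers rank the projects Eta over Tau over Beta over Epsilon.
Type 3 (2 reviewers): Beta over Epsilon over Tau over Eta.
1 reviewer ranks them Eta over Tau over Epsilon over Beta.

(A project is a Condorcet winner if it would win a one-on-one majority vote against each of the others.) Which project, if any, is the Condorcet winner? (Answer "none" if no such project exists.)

Pairwise majorities:
Tau vs Eta: Eta, 4–3.
Tau vs Epsilon: Tau wins 5–2.
Tau vs Beta: Tau wins 4–3.
Eta–Epsilon: Eta 5–2.
Eta–Beta: Eta 4–3.
Epsilon–Beta: Beta 6–1.
Eta beats each of Tau, Epsilon, Beta — Eta is the Condorcet winner.

Eta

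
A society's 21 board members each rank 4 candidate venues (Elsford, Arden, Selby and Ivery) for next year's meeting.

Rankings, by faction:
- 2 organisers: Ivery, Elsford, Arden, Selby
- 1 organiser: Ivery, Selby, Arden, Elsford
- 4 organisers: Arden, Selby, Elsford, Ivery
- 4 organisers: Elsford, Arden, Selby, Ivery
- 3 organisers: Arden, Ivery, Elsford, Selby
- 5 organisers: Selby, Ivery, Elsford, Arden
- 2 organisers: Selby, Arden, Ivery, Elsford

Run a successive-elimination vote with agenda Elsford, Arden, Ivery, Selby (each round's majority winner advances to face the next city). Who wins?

Selby

Round 1: Elsford vs Arden — 11–10, Elsford advances.
Round 2: Elsford vs Ivery — 8–13, Ivery advances.
Round 3: Ivery vs Selby — 6–15, Selby advances.
Selby survives the agenda.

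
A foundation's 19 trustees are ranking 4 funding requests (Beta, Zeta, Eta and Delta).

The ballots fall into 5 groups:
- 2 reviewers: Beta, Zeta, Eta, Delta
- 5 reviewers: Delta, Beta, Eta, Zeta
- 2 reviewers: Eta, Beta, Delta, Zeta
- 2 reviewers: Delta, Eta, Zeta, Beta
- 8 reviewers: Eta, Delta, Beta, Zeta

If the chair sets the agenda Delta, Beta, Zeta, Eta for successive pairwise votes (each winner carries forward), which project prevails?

Round 1: Delta vs Beta — 15–4, Delta advances.
Round 2: Delta vs Zeta — 17–2, Delta advances.
Round 3: Delta vs Eta — 7–12, Eta advances.
The agenda winner is Eta.

Eta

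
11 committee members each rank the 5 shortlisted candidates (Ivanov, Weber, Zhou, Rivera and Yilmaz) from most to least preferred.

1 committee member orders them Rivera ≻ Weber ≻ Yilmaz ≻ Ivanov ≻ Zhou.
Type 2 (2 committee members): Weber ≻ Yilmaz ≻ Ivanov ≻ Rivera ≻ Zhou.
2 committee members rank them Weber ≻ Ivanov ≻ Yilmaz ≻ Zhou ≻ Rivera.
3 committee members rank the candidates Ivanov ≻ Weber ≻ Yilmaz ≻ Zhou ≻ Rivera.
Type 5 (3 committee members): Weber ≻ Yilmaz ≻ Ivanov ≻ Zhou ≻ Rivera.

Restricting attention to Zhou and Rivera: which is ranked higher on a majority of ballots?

Zhou

Ballots ranking Zhou above Rivera: 2 + 3 + 3 = 8.
Ballots ranking Rivera above Zhou: 11 − 8 = 3.
Zhou wins the head-to-head 8–3.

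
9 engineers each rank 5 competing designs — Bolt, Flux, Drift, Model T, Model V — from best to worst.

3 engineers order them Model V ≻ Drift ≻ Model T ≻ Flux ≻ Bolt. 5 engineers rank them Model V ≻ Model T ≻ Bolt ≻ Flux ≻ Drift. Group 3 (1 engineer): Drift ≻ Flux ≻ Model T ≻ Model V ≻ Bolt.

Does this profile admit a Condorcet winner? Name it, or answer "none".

Pairwise majorities:
Bolt vs Flux: Bolt wins 5–4.
Bolt vs Drift: Bolt, 5–4.
Bolt vs Model T: Bolt preferred on 0 ballots; Model T wins 9–0.
Bolt vs Model V: Model V, 9–0.
Flux vs Drift: Flux preferred on 5 ballots; Flux wins 5–4.
Flux vs Model T: 1 for Flux, 8 for Model T — Model T by 8–1.
Flux vs Model V: Flux preferred on 1 ballot; Model V wins 8–1.
Drift vs Model T: Drift preferred on 3+1 = 4 ballots; Model T wins 5–4.
Drift vs Model V: Model V, 8–1.
Model T–Model V: Model V 8–1.
Model V defeats every rival head-to-head and is the Condorcet winner.

Model V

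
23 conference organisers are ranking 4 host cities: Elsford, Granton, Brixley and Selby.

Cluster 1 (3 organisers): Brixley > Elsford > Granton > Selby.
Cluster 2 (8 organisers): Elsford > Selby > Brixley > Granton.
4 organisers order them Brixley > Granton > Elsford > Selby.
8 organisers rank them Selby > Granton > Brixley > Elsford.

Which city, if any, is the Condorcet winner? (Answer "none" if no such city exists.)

Pairwise majorities:
Elsford vs Granton: 3+8 = 11 for Elsford, 12 for Granton — Granton by 12–11.
Elsford vs Brixley: 8 for Elsford, 15 for Brixley — Brixley by 15–8.
Elsford vs Selby: 15 to 8, Elsford.
Granton vs Brixley: Granton preferred on 8 ballots; Brixley wins 15–8.
Granton vs Selby: 3+4 = 7 for Granton, 16 for Selby — Selby by 16–7.
Brixley vs Selby: Brixley is ranked higher on 3+4 = 7 ballots, Selby on 16. Selby wins 16–7.
Each city drops at least one matchup (Elsford loses to Granton; Granton loses to Brixley; Brixley loses to Selby; Selby loses to Elsford); the cycle Elsford → Selby → Granton → Elsford rules out a Condorcet winner.

none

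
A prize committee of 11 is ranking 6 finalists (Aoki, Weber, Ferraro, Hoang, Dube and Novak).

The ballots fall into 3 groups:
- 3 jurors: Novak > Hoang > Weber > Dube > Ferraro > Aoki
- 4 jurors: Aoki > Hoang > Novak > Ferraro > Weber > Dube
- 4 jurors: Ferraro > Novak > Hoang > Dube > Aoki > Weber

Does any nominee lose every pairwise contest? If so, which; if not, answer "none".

none

Pairwise majorities:
Aoki vs Weber: 8 to 3, Aoki.
Aoki vs Ferraro: Aoki is ranked higher on 4 ballots, Ferraro on 7. Ferraro wins 7–4.
Aoki vs Hoang: Hoang wins 7–4.
Aoki vs Dube: Dube wins 7–4.
Aoki vs Novak: Novak wins 7–4.
Weber vs Ferraro: 3 to 8, Ferraro.
Weber vs Hoang: 0 to 11, Hoang.
Weber vs Dube: 3+4 = 7 for Weber, 4 for Dube — Weber by 7–4.
Weber vs Novak: Novak, 11–0.
Ferraro vs Hoang: Hoang wins 7–4.
Ferraro vs Dube: Ferraro, 8–3.
Ferraro vs Novak: Novak wins 7–4.
Hoang vs Dube: Hoang preferred on 3+4+4 = 11 ballots; Hoang wins 11–0.
Hoang vs Novak: Novak wins 7–4.
Dube vs Novak: Novak wins 11–0.
Each nominee has at least one pairwise win (Aoki beats Weber; Weber beats Dube; Ferraro beats Aoki; Hoang beats Aoki; Dube beats Aoki; Novak beats Aoki) — no Condorcet loser.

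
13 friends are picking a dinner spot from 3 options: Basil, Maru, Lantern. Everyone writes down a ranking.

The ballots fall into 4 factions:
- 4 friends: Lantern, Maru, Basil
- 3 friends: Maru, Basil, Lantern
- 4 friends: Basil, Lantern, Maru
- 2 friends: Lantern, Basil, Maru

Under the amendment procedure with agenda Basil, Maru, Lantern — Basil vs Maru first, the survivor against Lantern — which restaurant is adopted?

Round 1: Basil vs Maru — 6–7, Maru advances.
Round 2: Maru vs Lantern — 3–10, Lantern advances.
The agenda winner is Lantern.

Lantern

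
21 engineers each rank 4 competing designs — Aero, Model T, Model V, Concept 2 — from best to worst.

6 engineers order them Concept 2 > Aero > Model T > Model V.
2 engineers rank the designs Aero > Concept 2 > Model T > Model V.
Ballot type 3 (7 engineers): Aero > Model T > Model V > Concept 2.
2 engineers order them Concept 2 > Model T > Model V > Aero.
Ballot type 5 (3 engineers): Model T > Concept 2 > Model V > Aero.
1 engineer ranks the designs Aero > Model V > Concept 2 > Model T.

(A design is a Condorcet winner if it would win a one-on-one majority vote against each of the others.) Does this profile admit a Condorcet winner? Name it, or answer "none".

Check each pair by majority over 21 ballots:
Aero vs Model T: 6+2+7+1 = 16 for Aero, 5 for Model T — Aero by 16–5.
Aero–Model V: Aero 16–5.
Aero vs Concept 2: Concept 2 wins 11–10.
Model T vs Model V: Model T wins 20–1.
Model T vs Concept 2: Concept 2 wins 11–10.
Model V vs Concept 2: Concept 2, 13–8.
Only Concept 2 has no losses; Concept 2 is the Condorcet winner.

Concept 2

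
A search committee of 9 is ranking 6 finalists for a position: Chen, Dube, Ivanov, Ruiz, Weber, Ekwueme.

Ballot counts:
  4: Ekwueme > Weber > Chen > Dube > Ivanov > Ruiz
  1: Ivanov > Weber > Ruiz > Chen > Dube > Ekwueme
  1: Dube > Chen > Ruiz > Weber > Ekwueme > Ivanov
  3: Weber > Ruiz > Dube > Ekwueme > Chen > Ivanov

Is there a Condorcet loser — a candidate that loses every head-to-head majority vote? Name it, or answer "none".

Pairwise majorities:
Chen vs Dube: Chen is ranked higher on 4+1 = 5 ballots, Dube on 4. Chen wins 5–4.
Chen vs Ivanov: Chen preferred on 4+1+3 = 8 ballots; Chen wins 8–1.
Chen vs Ruiz: Chen, 5–4.
Chen vs Weber: 1 to 8, Weber.
Chen vs Ekwueme: 1+1 = 2 for Chen, 7 for Ekwueme — Ekwueme by 7–2.
Dube–Ivanov: Dube 8–1.
Dube vs Ruiz: 5 to 4, Dube.
Dube–Weber: Weber 8–1.
Dube–Ekwueme: Dube 5–4.
Ivanov vs Ruiz: 4+1 = 5 for Ivanov, 4 for Ruiz — Ivanov by 5–4.
Ivanov vs Weber: 1 for Ivanov, 8 for Weber — Weber by 8–1.
Ivanov vs Ekwueme: 1 for Ivanov, 8 for Ekwueme — Ekwueme by 8–1.
Ruiz vs Weber: Ruiz is ranked higher on 1 ballot, Weber on 8. Weber wins 8–1.
Ruiz vs Ekwueme: Ruiz wins 5–4.
Weber–Ekwueme: Weber 5–4.
Each candidate has at least one pairwise win (Chen beats Dube; Dube beats Ivanov; Ivanov beats Ruiz; Ruiz beats Ekwueme; Weber beats Chen; Ekwueme beats Chen) — no Condorcet loser.

none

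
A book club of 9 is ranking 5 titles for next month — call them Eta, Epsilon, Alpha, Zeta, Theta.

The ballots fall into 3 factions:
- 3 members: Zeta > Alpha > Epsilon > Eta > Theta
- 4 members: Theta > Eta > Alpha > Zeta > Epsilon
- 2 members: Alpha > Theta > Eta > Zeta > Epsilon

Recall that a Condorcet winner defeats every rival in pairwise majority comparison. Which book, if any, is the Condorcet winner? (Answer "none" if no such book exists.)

Check each pair by majority over 9 ballots:
Eta vs Epsilon: 6 to 3, Eta.
Eta vs Alpha: Eta is ranked higher on 4 ballots, Alpha on 5. Alpha wins 5–4.
Eta vs Zeta: 4+2 = 6 for Eta, 3 for Zeta — Eta by 6–3.
Eta vs Theta: Theta wins 6–3.
Epsilon–Alpha: Alpha 9–0.
Epsilon vs Zeta: Epsilon is ranked higher on 0 ballots, Zeta on 9. Zeta wins 9–0.
Epsilon vs Theta: 3 for Epsilon, 6 for Theta — Theta by 6–3.
Alpha vs Zeta: Alpha, 6–3.
Alpha–Theta: Alpha 5–4.
Zeta vs Theta: Theta, 6–3.
Only Alpha has no losses; Alpha is the Condorcet winner.

Alpha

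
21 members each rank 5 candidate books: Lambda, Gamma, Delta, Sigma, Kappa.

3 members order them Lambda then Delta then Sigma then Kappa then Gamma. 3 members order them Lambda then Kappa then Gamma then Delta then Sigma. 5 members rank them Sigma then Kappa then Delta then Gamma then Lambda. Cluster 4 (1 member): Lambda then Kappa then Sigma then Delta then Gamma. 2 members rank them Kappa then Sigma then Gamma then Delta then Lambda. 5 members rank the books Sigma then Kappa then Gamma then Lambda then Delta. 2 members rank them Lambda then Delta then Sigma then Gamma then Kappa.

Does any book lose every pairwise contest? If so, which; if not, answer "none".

Head-to-head results (21 members):
Lambda vs Gamma: Gamma wins 12–9.
Lambda vs Delta: Lambda preferred on 3+3+1+5+2 = 14 ballots; Lambda wins 14–7.
Lambda vs Sigma: Sigma wins 12–9.
Lambda vs Kappa: Kappa wins 12–9.
Gamma–Delta: Delta 11–10.
Gamma vs Sigma: Sigma wins 18–3.
Gamma vs Kappa: Gamma is ranked higher on 2 ballots, Kappa on 19. Kappa wins 19–2.
Delta vs Sigma: 8 to 13, Sigma.
Delta vs Kappa: Kappa wins 16–5.
Sigma vs Kappa: Sigma, 15–6.
No book is winless: Lambda beats Delta; Gamma beats Lambda; Delta beats Gamma; Sigma beats Lambda; Kappa beats Lambda. There is no Condorcet loser.

none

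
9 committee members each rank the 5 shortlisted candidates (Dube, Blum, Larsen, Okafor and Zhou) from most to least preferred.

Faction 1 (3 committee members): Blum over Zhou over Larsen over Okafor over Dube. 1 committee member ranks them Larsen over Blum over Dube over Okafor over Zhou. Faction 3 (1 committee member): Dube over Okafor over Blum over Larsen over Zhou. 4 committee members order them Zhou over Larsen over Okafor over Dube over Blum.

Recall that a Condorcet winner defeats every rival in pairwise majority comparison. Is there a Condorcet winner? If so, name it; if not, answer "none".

none

Check each pair by majority over 9 ballots:
Dube–Blum: Dube 5–4.
Dube–Larsen: Larsen 8–1.
Dube–Okafor: Okafor 7–2.
Dube vs Zhou: Zhou, 7–2.
Blum vs Larsen: Larsen wins 5–4.
Blum vs Okafor: Okafor wins 5–4.
Blum vs Zhou: Blum wins 5–4.
Larsen vs Okafor: Larsen, 8–1.
Larsen vs Zhou: Zhou wins 7–2.
Okafor vs Zhou: Zhou wins 7–2.
Each candidate drops at least one matchup (Dube loses to Larsen; Blum loses to Dube; Larsen loses to Zhou; Okafor loses to Larsen; Zhou loses to Blum); the cycle Dube beats Blum beats Zhou beats Dube rules out a Condorcet winner.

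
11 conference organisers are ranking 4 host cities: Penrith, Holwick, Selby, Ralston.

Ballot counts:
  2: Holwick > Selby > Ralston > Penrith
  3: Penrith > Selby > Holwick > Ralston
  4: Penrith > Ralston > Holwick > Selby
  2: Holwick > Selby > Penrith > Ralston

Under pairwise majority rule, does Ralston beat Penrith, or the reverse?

Penrith

Ballots ranking Ralston above Penrith: 2.
Ballots ranking Penrith above Ralston: 11 − 2 = 9.
Penrith wins the head-to-head 9–2.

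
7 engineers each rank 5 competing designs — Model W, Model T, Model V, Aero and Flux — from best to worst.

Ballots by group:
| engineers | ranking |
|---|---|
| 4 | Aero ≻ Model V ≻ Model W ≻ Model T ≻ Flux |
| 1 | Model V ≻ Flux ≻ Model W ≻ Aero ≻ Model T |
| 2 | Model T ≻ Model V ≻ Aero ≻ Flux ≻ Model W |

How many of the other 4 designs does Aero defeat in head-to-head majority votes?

4

Aero against each rival (7 engineers):
Aero vs Model W: 4+2 = 6 for Aero, 1 for Model W — Aero by 6–1.
Aero vs Model T: 4+1 = 5 for Aero, 2 for Model T — Aero by 5–2.
Aero vs Model V: 4 for Aero, 3 for Model V — Aero by 4–3.
Aero vs Flux: 4+2 = 6 for Aero, 1 for Flux — Aero by 6–1.
Aero beats Model W, Model T, Model V, Flux — 4 pairwise wins.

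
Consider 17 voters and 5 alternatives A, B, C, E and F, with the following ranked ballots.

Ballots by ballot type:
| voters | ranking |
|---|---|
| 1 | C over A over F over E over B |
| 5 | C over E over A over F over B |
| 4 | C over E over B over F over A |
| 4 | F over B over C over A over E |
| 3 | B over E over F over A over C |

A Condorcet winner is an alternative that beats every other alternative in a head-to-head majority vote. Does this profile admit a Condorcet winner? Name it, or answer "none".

C

Pairwise majorities:
A vs B: B, 11–6.
A vs C: C, 14–3.
A vs E: E wins 12–5.
A vs F: F, 11–6.
B vs C: C wins 10–7.
B–E: E 10–7.
B vs F: F wins 10–7.
C vs E: C wins 14–3.
C vs F: C wins 10–7.
E vs F: E, 12–5.
Only C has no losses; C is the Condorcet winner.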